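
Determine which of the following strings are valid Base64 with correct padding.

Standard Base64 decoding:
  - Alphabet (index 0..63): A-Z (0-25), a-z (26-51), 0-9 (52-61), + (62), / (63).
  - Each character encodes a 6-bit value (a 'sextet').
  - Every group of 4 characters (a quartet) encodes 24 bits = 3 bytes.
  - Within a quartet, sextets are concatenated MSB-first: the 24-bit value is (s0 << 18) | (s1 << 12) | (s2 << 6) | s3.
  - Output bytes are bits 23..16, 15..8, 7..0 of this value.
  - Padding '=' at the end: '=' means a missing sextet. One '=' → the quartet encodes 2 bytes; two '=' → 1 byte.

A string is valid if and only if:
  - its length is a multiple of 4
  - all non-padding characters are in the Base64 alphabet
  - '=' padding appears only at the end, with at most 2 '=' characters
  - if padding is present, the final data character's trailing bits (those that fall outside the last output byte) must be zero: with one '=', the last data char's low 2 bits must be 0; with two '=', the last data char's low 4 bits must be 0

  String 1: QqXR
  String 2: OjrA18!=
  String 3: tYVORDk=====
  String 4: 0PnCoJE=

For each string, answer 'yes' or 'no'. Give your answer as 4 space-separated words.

String 1: 'QqXR' → valid
String 2: 'OjrA18!=' → invalid (bad char(s): ['!'])
String 3: 'tYVORDk=====' → invalid (5 pad chars (max 2))
String 4: '0PnCoJE=' → valid

Answer: yes no no yes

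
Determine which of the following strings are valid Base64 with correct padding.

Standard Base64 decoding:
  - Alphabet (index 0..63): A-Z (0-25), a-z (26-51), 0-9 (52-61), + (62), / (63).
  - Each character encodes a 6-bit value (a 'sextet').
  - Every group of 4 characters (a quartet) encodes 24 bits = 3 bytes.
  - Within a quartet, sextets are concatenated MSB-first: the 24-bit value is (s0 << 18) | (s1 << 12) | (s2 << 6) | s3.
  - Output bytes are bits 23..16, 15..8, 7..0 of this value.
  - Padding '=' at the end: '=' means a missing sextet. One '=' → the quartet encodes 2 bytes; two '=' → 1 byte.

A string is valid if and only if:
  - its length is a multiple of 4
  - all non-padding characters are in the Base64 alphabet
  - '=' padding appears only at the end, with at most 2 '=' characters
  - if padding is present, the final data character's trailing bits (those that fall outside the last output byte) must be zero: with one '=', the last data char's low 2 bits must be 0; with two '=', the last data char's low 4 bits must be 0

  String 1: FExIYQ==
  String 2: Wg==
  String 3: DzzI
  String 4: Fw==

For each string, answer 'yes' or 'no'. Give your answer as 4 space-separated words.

String 1: 'FExIYQ==' → valid
String 2: 'Wg==' → valid
String 3: 'DzzI' → valid
String 4: 'Fw==' → valid

Answer: yes yes yes yes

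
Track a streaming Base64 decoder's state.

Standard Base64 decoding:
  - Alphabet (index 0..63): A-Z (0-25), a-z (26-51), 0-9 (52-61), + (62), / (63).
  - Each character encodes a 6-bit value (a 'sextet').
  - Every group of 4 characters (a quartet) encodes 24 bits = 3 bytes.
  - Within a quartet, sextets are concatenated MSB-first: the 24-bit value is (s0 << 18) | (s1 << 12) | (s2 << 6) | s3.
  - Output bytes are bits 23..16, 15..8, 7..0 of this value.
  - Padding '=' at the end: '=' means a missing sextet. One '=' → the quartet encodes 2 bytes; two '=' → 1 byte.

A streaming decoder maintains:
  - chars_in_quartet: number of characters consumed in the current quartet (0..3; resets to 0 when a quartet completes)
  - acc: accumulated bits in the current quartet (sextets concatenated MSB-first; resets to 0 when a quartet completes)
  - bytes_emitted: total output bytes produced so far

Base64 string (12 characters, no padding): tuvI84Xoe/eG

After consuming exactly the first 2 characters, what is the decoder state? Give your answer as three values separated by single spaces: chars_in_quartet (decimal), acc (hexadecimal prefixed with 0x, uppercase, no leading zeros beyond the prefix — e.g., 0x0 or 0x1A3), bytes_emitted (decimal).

Answer: 2 0xB6E 0

Derivation:
After char 0 ('t'=45): chars_in_quartet=1 acc=0x2D bytes_emitted=0
After char 1 ('u'=46): chars_in_quartet=2 acc=0xB6E bytes_emitted=0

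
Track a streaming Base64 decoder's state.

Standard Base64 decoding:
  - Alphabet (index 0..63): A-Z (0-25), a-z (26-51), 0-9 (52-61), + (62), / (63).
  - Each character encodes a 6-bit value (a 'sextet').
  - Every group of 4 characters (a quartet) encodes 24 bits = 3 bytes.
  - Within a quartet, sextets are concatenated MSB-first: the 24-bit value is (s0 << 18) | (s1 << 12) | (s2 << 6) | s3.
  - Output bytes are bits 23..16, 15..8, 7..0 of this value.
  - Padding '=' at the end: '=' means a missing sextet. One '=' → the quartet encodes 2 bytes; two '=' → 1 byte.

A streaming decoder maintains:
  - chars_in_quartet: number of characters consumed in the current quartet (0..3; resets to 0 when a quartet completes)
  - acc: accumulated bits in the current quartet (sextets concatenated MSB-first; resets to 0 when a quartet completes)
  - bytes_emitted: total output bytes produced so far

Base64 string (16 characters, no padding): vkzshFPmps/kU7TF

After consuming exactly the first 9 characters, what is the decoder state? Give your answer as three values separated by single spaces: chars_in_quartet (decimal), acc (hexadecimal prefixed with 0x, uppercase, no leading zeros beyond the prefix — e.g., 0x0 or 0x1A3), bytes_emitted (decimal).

After char 0 ('v'=47): chars_in_quartet=1 acc=0x2F bytes_emitted=0
After char 1 ('k'=36): chars_in_quartet=2 acc=0xBE4 bytes_emitted=0
After char 2 ('z'=51): chars_in_quartet=3 acc=0x2F933 bytes_emitted=0
After char 3 ('s'=44): chars_in_quartet=4 acc=0xBE4CEC -> emit BE 4C EC, reset; bytes_emitted=3
After char 4 ('h'=33): chars_in_quartet=1 acc=0x21 bytes_emitted=3
After char 5 ('F'=5): chars_in_quartet=2 acc=0x845 bytes_emitted=3
After char 6 ('P'=15): chars_in_quartet=3 acc=0x2114F bytes_emitted=3
After char 7 ('m'=38): chars_in_quartet=4 acc=0x8453E6 -> emit 84 53 E6, reset; bytes_emitted=6
After char 8 ('p'=41): chars_in_quartet=1 acc=0x29 bytes_emitted=6

Answer: 1 0x29 6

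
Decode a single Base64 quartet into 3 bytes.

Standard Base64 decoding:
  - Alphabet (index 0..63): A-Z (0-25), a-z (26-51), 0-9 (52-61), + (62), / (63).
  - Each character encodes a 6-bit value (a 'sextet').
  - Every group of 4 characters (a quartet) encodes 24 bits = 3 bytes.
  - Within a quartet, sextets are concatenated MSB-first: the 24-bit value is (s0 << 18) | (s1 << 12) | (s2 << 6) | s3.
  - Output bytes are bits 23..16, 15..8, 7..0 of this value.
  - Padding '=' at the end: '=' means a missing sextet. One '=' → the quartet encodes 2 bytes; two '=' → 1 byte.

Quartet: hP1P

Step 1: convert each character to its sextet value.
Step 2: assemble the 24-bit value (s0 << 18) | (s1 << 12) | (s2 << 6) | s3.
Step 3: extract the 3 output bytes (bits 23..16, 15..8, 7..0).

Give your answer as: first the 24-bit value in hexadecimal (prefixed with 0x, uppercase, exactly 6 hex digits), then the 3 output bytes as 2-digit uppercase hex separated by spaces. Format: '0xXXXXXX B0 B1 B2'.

Answer: 0x84FD4F 84 FD 4F

Derivation:
Sextets: h=33, P=15, 1=53, P=15
24-bit: (33<<18) | (15<<12) | (53<<6) | 15
      = 0x840000 | 0x00F000 | 0x000D40 | 0x00000F
      = 0x84FD4F
Bytes: (v>>16)&0xFF=84, (v>>8)&0xFF=FD, v&0xFF=4F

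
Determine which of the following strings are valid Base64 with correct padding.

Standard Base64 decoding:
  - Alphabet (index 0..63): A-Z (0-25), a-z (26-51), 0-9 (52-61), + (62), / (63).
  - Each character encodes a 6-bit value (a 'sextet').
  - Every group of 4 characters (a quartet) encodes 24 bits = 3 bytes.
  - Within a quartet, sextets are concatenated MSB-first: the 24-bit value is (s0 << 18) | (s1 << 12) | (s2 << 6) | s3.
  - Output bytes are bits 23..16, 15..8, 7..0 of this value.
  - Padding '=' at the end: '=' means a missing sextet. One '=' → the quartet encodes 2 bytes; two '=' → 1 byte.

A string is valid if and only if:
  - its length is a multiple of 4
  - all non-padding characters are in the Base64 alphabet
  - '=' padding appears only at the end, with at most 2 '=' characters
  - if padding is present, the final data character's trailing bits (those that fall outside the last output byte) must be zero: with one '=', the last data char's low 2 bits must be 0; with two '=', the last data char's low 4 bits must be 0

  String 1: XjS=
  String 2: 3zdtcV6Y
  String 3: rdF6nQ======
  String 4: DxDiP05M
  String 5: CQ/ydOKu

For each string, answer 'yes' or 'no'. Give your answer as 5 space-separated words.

String 1: 'XjS=' → invalid (bad trailing bits)
String 2: '3zdtcV6Y' → valid
String 3: 'rdF6nQ======' → invalid (6 pad chars (max 2))
String 4: 'DxDiP05M' → valid
String 5: 'CQ/ydOKu' → valid

Answer: no yes no yes yes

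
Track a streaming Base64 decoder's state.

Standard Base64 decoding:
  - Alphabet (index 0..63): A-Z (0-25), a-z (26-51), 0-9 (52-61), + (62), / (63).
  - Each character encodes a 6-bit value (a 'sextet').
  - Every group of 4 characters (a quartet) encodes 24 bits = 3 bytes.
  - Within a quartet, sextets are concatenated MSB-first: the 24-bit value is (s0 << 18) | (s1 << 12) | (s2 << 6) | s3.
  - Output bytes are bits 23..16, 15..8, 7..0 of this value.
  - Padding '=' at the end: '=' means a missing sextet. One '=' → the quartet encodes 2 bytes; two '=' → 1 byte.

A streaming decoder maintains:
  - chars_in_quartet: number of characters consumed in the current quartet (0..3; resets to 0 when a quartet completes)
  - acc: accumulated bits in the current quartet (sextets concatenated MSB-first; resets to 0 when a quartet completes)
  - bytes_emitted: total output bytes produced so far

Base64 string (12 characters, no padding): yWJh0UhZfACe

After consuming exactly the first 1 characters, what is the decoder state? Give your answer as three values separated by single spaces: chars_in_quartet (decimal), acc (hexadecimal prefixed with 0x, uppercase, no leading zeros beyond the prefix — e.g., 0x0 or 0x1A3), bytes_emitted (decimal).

Answer: 1 0x32 0

Derivation:
After char 0 ('y'=50): chars_in_quartet=1 acc=0x32 bytes_emitted=0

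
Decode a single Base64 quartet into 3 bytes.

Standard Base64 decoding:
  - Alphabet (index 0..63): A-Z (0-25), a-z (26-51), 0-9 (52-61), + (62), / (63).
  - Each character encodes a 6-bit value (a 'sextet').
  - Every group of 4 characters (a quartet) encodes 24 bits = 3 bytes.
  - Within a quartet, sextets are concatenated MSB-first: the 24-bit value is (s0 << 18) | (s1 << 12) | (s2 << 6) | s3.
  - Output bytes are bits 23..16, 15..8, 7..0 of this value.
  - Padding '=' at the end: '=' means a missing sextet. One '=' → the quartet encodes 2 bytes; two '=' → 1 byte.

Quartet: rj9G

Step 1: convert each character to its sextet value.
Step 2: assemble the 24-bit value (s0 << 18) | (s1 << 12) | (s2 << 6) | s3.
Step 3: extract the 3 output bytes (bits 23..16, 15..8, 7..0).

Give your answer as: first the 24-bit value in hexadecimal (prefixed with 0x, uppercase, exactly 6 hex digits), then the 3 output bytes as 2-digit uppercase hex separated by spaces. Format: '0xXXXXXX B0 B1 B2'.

Sextets: r=43, j=35, 9=61, G=6
24-bit: (43<<18) | (35<<12) | (61<<6) | 6
      = 0xAC0000 | 0x023000 | 0x000F40 | 0x000006
      = 0xAE3F46
Bytes: (v>>16)&0xFF=AE, (v>>8)&0xFF=3F, v&0xFF=46

Answer: 0xAE3F46 AE 3F 46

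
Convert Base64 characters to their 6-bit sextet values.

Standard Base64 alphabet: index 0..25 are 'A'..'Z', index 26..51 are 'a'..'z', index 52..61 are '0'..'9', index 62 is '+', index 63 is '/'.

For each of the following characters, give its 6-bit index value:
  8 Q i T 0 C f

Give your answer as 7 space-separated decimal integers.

'8': 0..9 range, 52 + ord('8') − ord('0') = 60
'Q': A..Z range, ord('Q') − ord('A') = 16
'i': a..z range, 26 + ord('i') − ord('a') = 34
'T': A..Z range, ord('T') − ord('A') = 19
'0': 0..9 range, 52 + ord('0') − ord('0') = 52
'C': A..Z range, ord('C') − ord('A') = 2
'f': a..z range, 26 + ord('f') − ord('a') = 31

Answer: 60 16 34 19 52 2 31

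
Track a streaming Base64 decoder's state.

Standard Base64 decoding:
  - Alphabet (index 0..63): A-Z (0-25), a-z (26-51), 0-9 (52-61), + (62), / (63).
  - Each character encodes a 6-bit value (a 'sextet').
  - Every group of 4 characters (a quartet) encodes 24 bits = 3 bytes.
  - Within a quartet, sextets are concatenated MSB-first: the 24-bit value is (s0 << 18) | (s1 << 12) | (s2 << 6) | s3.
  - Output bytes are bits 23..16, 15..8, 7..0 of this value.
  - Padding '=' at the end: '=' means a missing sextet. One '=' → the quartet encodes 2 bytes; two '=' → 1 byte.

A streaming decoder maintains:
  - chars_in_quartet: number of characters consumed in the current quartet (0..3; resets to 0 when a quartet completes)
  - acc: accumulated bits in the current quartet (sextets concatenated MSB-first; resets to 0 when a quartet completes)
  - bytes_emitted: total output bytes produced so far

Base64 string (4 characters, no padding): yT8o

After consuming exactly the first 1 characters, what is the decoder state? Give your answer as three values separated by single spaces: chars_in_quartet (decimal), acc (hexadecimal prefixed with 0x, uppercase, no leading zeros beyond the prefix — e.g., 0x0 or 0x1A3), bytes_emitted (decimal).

Answer: 1 0x32 0

Derivation:
After char 0 ('y'=50): chars_in_quartet=1 acc=0x32 bytes_emitted=0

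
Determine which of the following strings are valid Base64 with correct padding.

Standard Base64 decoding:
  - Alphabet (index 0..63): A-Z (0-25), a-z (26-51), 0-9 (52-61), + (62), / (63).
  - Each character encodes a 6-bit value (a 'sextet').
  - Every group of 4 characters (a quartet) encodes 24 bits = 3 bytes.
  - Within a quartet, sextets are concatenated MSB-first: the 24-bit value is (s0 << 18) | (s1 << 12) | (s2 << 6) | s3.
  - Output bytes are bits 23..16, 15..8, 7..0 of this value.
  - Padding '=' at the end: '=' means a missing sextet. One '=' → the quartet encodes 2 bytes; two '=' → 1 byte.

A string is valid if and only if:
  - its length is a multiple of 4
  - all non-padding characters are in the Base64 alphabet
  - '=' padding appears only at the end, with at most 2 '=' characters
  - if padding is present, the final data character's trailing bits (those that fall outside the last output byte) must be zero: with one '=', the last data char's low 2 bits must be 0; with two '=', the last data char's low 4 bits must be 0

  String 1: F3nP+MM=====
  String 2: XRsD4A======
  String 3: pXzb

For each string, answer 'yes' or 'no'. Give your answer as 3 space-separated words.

String 1: 'F3nP+MM=====' → invalid (5 pad chars (max 2))
String 2: 'XRsD4A======' → invalid (6 pad chars (max 2))
String 3: 'pXzb' → valid

Answer: no no yes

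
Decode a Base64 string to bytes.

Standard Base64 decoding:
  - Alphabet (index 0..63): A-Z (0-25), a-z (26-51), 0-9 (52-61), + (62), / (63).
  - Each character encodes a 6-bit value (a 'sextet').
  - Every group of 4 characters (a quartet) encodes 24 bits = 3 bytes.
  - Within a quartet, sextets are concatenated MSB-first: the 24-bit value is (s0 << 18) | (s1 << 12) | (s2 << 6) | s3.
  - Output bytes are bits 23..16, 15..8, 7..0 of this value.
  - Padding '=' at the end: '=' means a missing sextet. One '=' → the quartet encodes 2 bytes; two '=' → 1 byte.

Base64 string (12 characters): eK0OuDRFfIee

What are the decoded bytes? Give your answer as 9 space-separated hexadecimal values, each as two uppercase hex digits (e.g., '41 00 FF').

After char 0 ('e'=30): chars_in_quartet=1 acc=0x1E bytes_emitted=0
After char 1 ('K'=10): chars_in_quartet=2 acc=0x78A bytes_emitted=0
After char 2 ('0'=52): chars_in_quartet=3 acc=0x1E2B4 bytes_emitted=0
After char 3 ('O'=14): chars_in_quartet=4 acc=0x78AD0E -> emit 78 AD 0E, reset; bytes_emitted=3
After char 4 ('u'=46): chars_in_quartet=1 acc=0x2E bytes_emitted=3
After char 5 ('D'=3): chars_in_quartet=2 acc=0xB83 bytes_emitted=3
After char 6 ('R'=17): chars_in_quartet=3 acc=0x2E0D1 bytes_emitted=3
After char 7 ('F'=5): chars_in_quartet=4 acc=0xB83445 -> emit B8 34 45, reset; bytes_emitted=6
After char 8 ('f'=31): chars_in_quartet=1 acc=0x1F bytes_emitted=6
After char 9 ('I'=8): chars_in_quartet=2 acc=0x7C8 bytes_emitted=6
After char 10 ('e'=30): chars_in_quartet=3 acc=0x1F21E bytes_emitted=6
After char 11 ('e'=30): chars_in_quartet=4 acc=0x7C879E -> emit 7C 87 9E, reset; bytes_emitted=9

Answer: 78 AD 0E B8 34 45 7C 87 9E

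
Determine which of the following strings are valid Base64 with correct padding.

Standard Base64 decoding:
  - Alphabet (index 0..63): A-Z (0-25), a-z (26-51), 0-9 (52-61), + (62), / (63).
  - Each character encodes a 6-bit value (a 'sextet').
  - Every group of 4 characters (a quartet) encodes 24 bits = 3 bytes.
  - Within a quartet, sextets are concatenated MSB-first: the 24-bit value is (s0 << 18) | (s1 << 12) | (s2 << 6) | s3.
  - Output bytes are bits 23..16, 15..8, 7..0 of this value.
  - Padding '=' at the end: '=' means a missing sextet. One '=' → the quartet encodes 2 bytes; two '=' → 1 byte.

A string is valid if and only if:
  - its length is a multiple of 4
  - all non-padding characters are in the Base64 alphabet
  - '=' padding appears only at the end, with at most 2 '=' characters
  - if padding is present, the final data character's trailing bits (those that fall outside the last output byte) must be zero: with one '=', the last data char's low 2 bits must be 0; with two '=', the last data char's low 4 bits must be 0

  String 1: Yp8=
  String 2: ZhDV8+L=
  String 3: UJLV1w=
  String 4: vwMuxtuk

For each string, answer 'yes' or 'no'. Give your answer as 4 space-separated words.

Answer: yes no no yes

Derivation:
String 1: 'Yp8=' → valid
String 2: 'ZhDV8+L=' → invalid (bad trailing bits)
String 3: 'UJLV1w=' → invalid (len=7 not mult of 4)
String 4: 'vwMuxtuk' → valid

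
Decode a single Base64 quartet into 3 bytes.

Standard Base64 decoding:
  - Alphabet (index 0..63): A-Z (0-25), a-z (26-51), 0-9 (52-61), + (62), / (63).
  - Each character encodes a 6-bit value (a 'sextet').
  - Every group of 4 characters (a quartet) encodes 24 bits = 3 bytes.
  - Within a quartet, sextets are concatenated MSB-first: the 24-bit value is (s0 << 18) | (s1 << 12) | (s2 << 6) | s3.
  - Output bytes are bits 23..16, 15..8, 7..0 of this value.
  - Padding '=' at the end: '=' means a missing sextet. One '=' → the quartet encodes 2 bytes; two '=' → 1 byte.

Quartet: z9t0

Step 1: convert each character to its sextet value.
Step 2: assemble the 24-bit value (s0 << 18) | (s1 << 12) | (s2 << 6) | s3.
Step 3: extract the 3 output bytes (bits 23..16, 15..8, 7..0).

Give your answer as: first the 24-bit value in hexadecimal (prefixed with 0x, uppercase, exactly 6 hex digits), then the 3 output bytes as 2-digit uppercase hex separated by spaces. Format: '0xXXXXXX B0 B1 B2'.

Answer: 0xCFDB74 CF DB 74

Derivation:
Sextets: z=51, 9=61, t=45, 0=52
24-bit: (51<<18) | (61<<12) | (45<<6) | 52
      = 0xCC0000 | 0x03D000 | 0x000B40 | 0x000034
      = 0xCFDB74
Bytes: (v>>16)&0xFF=CF, (v>>8)&0xFF=DB, v&0xFF=74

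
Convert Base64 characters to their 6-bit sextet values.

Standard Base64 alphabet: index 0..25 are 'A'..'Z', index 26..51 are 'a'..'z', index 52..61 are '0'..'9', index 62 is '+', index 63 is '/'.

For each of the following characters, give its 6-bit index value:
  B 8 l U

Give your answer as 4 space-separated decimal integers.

'B': A..Z range, ord('B') − ord('A') = 1
'8': 0..9 range, 52 + ord('8') − ord('0') = 60
'l': a..z range, 26 + ord('l') − ord('a') = 37
'U': A..Z range, ord('U') − ord('A') = 20

Answer: 1 60 37 20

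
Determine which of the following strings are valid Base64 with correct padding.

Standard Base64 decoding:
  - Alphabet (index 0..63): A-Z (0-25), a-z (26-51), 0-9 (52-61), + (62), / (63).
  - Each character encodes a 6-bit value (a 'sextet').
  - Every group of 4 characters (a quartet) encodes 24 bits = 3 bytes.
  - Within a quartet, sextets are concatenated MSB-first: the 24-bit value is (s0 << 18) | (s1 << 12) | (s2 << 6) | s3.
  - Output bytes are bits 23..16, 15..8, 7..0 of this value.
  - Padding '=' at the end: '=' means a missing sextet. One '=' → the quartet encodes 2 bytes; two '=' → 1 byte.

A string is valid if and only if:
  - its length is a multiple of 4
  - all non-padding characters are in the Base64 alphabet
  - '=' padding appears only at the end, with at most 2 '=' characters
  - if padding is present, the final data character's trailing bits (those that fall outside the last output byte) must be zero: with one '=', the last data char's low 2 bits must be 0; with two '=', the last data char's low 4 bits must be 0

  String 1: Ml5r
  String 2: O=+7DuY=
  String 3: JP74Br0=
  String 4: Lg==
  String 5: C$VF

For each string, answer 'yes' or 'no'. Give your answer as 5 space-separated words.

String 1: 'Ml5r' → valid
String 2: 'O=+7DuY=' → invalid (bad char(s): ['=']; '=' in middle)
String 3: 'JP74Br0=' → valid
String 4: 'Lg==' → valid
String 5: 'C$VF' → invalid (bad char(s): ['$'])

Answer: yes no yes yes no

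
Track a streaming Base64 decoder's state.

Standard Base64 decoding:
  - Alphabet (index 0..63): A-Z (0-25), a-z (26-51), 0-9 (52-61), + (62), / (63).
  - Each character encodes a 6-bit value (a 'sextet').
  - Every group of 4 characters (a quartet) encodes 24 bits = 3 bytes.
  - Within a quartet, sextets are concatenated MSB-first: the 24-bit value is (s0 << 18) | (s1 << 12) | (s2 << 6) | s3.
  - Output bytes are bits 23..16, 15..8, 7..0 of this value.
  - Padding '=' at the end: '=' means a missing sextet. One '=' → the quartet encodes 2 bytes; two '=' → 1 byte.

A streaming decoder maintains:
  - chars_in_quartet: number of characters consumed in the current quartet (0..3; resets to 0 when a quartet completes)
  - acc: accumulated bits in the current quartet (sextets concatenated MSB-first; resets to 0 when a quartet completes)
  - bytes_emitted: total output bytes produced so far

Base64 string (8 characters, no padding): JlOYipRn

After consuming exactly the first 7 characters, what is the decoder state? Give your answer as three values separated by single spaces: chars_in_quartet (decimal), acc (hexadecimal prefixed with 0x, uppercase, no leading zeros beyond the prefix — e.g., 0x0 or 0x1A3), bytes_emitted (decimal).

Answer: 3 0x22A51 3

Derivation:
After char 0 ('J'=9): chars_in_quartet=1 acc=0x9 bytes_emitted=0
After char 1 ('l'=37): chars_in_quartet=2 acc=0x265 bytes_emitted=0
After char 2 ('O'=14): chars_in_quartet=3 acc=0x994E bytes_emitted=0
After char 3 ('Y'=24): chars_in_quartet=4 acc=0x265398 -> emit 26 53 98, reset; bytes_emitted=3
After char 4 ('i'=34): chars_in_quartet=1 acc=0x22 bytes_emitted=3
After char 5 ('p'=41): chars_in_quartet=2 acc=0x8A9 bytes_emitted=3
After char 6 ('R'=17): chars_in_quartet=3 acc=0x22A51 bytes_emitted=3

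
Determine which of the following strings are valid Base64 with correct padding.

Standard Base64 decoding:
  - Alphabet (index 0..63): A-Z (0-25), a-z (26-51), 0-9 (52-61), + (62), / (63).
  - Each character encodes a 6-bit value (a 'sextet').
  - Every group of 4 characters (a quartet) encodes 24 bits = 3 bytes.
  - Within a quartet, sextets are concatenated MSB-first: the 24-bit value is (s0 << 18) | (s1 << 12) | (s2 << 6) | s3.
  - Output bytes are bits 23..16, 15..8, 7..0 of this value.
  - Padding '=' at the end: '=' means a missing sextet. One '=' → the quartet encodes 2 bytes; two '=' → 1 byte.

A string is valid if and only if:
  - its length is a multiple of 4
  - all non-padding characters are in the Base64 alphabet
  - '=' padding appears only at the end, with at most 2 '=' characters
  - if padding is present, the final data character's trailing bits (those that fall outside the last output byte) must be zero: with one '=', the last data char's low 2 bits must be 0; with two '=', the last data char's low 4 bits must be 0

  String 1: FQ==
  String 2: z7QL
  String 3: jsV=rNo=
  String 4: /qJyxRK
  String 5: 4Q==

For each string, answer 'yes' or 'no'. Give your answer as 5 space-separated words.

Answer: yes yes no no yes

Derivation:
String 1: 'FQ==' → valid
String 2: 'z7QL' → valid
String 3: 'jsV=rNo=' → invalid (bad char(s): ['=']; '=' in middle)
String 4: '/qJyxRK' → invalid (len=7 not mult of 4)
String 5: '4Q==' → valid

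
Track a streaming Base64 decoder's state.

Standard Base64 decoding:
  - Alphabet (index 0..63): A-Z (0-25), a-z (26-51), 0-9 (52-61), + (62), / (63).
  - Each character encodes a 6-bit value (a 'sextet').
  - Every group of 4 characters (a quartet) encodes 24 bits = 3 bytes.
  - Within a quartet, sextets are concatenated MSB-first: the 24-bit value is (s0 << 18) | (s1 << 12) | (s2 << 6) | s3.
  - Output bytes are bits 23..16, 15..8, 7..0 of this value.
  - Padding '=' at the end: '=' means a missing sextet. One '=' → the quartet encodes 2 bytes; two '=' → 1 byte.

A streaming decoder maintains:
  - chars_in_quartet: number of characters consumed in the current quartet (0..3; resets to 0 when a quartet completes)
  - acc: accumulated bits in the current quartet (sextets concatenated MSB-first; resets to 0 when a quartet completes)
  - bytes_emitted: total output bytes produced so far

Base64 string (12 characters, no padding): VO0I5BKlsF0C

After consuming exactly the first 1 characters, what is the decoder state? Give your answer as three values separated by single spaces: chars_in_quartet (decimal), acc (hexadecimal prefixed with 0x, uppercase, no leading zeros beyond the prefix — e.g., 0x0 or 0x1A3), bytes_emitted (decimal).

After char 0 ('V'=21): chars_in_quartet=1 acc=0x15 bytes_emitted=0

Answer: 1 0x15 0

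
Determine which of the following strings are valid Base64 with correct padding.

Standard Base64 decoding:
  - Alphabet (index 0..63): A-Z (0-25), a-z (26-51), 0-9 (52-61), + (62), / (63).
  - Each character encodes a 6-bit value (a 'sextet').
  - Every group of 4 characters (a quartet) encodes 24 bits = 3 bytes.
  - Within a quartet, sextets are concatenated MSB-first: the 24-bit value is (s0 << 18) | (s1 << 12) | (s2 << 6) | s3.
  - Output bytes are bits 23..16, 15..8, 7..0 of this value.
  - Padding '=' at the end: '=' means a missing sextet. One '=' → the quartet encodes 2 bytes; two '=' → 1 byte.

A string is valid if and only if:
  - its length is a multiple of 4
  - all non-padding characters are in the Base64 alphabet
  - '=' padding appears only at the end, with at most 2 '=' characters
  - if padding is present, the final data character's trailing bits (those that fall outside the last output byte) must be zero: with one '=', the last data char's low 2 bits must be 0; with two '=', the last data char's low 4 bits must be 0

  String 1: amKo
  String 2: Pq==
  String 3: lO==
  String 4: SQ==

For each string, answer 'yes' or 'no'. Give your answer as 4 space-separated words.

String 1: 'amKo' → valid
String 2: 'Pq==' → invalid (bad trailing bits)
String 3: 'lO==' → invalid (bad trailing bits)
String 4: 'SQ==' → valid

Answer: yes no no yes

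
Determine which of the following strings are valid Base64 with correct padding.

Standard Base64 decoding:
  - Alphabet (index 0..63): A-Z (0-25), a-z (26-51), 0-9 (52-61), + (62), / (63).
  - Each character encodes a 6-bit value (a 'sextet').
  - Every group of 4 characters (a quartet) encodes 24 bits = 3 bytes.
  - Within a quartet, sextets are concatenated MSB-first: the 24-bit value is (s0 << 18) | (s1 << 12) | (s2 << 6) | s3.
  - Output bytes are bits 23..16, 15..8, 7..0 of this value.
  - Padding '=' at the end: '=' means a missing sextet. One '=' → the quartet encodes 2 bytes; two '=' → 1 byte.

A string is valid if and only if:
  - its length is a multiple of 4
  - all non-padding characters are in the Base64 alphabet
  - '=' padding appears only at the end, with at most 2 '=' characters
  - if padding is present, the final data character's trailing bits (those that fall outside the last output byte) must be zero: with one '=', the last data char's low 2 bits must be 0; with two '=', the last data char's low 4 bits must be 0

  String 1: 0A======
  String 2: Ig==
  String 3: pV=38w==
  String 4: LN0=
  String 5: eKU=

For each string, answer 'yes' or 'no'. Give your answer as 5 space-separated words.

String 1: '0A======' → invalid (6 pad chars (max 2))
String 2: 'Ig==' → valid
String 3: 'pV=38w==' → invalid (bad char(s): ['=']; '=' in middle)
String 4: 'LN0=' → valid
String 5: 'eKU=' → valid

Answer: no yes no yes yes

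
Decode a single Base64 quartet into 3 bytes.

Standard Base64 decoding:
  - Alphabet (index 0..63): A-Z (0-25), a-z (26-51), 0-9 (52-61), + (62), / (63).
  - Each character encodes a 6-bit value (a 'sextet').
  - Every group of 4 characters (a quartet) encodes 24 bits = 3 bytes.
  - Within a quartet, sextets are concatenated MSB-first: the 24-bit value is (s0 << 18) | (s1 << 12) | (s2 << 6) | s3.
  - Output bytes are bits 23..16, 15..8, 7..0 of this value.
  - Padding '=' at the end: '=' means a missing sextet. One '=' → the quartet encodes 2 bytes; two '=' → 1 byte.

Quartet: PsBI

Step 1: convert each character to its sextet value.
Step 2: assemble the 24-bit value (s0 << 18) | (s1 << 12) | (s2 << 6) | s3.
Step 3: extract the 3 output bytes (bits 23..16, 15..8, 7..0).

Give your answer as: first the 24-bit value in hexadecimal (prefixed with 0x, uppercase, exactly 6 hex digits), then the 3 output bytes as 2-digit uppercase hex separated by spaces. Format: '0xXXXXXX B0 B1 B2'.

Answer: 0x3EC048 3E C0 48

Derivation:
Sextets: P=15, s=44, B=1, I=8
24-bit: (15<<18) | (44<<12) | (1<<6) | 8
      = 0x3C0000 | 0x02C000 | 0x000040 | 0x000008
      = 0x3EC048
Bytes: (v>>16)&0xFF=3E, (v>>8)&0xFF=C0, v&0xFF=48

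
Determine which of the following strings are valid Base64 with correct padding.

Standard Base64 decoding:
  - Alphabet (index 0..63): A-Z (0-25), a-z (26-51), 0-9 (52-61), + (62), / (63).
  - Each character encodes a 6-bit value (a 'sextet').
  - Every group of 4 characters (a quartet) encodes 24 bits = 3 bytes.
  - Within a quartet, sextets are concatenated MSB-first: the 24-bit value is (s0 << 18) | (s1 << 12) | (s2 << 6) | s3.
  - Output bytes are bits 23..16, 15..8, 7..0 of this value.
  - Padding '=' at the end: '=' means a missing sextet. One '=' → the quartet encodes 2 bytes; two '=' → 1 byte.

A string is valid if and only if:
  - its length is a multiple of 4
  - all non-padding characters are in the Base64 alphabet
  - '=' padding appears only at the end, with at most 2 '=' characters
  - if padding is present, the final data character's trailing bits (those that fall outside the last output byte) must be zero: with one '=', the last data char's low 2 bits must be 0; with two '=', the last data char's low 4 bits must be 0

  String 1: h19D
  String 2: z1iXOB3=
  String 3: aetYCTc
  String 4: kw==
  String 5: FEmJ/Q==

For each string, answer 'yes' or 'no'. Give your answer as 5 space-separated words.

Answer: yes no no yes yes

Derivation:
String 1: 'h19D' → valid
String 2: 'z1iXOB3=' → invalid (bad trailing bits)
String 3: 'aetYCTc' → invalid (len=7 not mult of 4)
String 4: 'kw==' → valid
String 5: 'FEmJ/Q==' → valid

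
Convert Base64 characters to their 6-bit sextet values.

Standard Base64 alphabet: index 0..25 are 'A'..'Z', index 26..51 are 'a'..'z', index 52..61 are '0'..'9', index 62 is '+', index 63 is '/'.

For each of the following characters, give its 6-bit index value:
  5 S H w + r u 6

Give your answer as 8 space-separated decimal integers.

Answer: 57 18 7 48 62 43 46 58

Derivation:
'5': 0..9 range, 52 + ord('5') − ord('0') = 57
'S': A..Z range, ord('S') − ord('A') = 18
'H': A..Z range, ord('H') − ord('A') = 7
'w': a..z range, 26 + ord('w') − ord('a') = 48
'+': index 62
'r': a..z range, 26 + ord('r') − ord('a') = 43
'u': a..z range, 26 + ord('u') − ord('a') = 46
'6': 0..9 range, 52 + ord('6') − ord('0') = 58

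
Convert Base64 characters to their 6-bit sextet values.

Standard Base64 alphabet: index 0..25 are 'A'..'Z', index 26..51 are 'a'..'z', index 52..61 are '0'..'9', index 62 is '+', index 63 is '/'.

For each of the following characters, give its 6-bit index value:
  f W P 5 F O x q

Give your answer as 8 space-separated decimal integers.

'f': a..z range, 26 + ord('f') − ord('a') = 31
'W': A..Z range, ord('W') − ord('A') = 22
'P': A..Z range, ord('P') − ord('A') = 15
'5': 0..9 range, 52 + ord('5') − ord('0') = 57
'F': A..Z range, ord('F') − ord('A') = 5
'O': A..Z range, ord('O') − ord('A') = 14
'x': a..z range, 26 + ord('x') − ord('a') = 49
'q': a..z range, 26 + ord('q') − ord('a') = 42

Answer: 31 22 15 57 5 14 49 42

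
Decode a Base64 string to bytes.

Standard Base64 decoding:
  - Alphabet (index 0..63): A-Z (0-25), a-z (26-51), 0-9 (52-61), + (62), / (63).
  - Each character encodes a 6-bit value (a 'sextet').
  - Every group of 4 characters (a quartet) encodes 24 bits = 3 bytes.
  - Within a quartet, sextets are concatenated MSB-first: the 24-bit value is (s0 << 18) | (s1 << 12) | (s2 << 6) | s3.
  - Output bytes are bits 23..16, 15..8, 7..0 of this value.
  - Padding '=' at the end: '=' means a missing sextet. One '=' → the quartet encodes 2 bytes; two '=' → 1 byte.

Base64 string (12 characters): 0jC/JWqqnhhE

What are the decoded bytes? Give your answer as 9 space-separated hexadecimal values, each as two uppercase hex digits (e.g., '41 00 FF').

After char 0 ('0'=52): chars_in_quartet=1 acc=0x34 bytes_emitted=0
After char 1 ('j'=35): chars_in_quartet=2 acc=0xD23 bytes_emitted=0
After char 2 ('C'=2): chars_in_quartet=3 acc=0x348C2 bytes_emitted=0
After char 3 ('/'=63): chars_in_quartet=4 acc=0xD230BF -> emit D2 30 BF, reset; bytes_emitted=3
After char 4 ('J'=9): chars_in_quartet=1 acc=0x9 bytes_emitted=3
After char 5 ('W'=22): chars_in_quartet=2 acc=0x256 bytes_emitted=3
After char 6 ('q'=42): chars_in_quartet=3 acc=0x95AA bytes_emitted=3
After char 7 ('q'=42): chars_in_quartet=4 acc=0x256AAA -> emit 25 6A AA, reset; bytes_emitted=6
After char 8 ('n'=39): chars_in_quartet=1 acc=0x27 bytes_emitted=6
After char 9 ('h'=33): chars_in_quartet=2 acc=0x9E1 bytes_emitted=6
After char 10 ('h'=33): chars_in_quartet=3 acc=0x27861 bytes_emitted=6
After char 11 ('E'=4): chars_in_quartet=4 acc=0x9E1844 -> emit 9E 18 44, reset; bytes_emitted=9

Answer: D2 30 BF 25 6A AA 9E 18 44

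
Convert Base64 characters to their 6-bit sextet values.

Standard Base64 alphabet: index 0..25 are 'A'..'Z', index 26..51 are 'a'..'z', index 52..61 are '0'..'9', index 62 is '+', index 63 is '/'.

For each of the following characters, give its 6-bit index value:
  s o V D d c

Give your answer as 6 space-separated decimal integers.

's': a..z range, 26 + ord('s') − ord('a') = 44
'o': a..z range, 26 + ord('o') − ord('a') = 40
'V': A..Z range, ord('V') − ord('A') = 21
'D': A..Z range, ord('D') − ord('A') = 3
'd': a..z range, 26 + ord('d') − ord('a') = 29
'c': a..z range, 26 + ord('c') − ord('a') = 28

Answer: 44 40 21 3 29 28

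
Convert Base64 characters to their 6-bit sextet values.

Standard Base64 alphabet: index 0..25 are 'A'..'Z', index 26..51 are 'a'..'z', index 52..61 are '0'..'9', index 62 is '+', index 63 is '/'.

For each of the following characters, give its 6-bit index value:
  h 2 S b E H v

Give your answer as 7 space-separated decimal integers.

'h': a..z range, 26 + ord('h') − ord('a') = 33
'2': 0..9 range, 52 + ord('2') − ord('0') = 54
'S': A..Z range, ord('S') − ord('A') = 18
'b': a..z range, 26 + ord('b') − ord('a') = 27
'E': A..Z range, ord('E') − ord('A') = 4
'H': A..Z range, ord('H') − ord('A') = 7
'v': a..z range, 26 + ord('v') − ord('a') = 47

Answer: 33 54 18 27 4 7 47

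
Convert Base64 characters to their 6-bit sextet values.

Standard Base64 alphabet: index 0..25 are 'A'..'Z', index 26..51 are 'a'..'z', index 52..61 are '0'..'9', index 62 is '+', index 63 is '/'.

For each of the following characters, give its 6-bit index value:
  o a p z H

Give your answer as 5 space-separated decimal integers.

'o': a..z range, 26 + ord('o') − ord('a') = 40
'a': a..z range, 26 + ord('a') − ord('a') = 26
'p': a..z range, 26 + ord('p') − ord('a') = 41
'z': a..z range, 26 + ord('z') − ord('a') = 51
'H': A..Z range, ord('H') − ord('A') = 7

Answer: 40 26 41 51 7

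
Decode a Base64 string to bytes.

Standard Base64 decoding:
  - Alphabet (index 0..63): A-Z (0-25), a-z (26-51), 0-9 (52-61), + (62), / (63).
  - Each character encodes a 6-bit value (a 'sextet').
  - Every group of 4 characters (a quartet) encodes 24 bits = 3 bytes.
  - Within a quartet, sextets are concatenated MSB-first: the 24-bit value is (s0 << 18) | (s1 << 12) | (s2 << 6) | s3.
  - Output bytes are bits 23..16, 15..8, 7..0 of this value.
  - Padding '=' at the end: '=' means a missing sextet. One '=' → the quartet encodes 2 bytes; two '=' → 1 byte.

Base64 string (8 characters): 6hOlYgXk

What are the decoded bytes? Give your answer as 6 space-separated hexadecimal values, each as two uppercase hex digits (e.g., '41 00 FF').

After char 0 ('6'=58): chars_in_quartet=1 acc=0x3A bytes_emitted=0
After char 1 ('h'=33): chars_in_quartet=2 acc=0xEA1 bytes_emitted=0
After char 2 ('O'=14): chars_in_quartet=3 acc=0x3A84E bytes_emitted=0
After char 3 ('l'=37): chars_in_quartet=4 acc=0xEA13A5 -> emit EA 13 A5, reset; bytes_emitted=3
After char 4 ('Y'=24): chars_in_quartet=1 acc=0x18 bytes_emitted=3
After char 5 ('g'=32): chars_in_quartet=2 acc=0x620 bytes_emitted=3
After char 6 ('X'=23): chars_in_quartet=3 acc=0x18817 bytes_emitted=3
After char 7 ('k'=36): chars_in_quartet=4 acc=0x6205E4 -> emit 62 05 E4, reset; bytes_emitted=6

Answer: EA 13 A5 62 05 E4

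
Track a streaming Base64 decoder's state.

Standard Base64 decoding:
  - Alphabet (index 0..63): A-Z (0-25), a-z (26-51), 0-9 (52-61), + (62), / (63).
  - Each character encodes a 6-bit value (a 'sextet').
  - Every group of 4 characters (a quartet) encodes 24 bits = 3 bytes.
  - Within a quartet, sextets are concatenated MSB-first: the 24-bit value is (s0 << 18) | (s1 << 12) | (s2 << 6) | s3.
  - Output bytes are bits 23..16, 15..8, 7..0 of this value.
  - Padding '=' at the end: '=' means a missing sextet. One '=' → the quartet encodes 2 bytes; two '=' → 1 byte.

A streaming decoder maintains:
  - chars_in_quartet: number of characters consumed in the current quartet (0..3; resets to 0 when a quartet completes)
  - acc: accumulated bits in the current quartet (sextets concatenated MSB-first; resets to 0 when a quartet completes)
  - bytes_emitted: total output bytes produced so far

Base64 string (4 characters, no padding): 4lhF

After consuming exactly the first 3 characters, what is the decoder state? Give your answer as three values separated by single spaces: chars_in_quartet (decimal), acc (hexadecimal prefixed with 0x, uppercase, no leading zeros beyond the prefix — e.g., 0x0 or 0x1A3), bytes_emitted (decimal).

Answer: 3 0x38961 0

Derivation:
After char 0 ('4'=56): chars_in_quartet=1 acc=0x38 bytes_emitted=0
After char 1 ('l'=37): chars_in_quartet=2 acc=0xE25 bytes_emitted=0
After char 2 ('h'=33): chars_in_quartet=3 acc=0x38961 bytes_emitted=0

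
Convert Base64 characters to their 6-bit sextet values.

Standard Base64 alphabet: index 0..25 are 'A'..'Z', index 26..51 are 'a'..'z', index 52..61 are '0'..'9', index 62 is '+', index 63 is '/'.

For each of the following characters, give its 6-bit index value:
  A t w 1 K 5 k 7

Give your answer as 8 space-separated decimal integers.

Answer: 0 45 48 53 10 57 36 59

Derivation:
'A': A..Z range, ord('A') − ord('A') = 0
't': a..z range, 26 + ord('t') − ord('a') = 45
'w': a..z range, 26 + ord('w') − ord('a') = 48
'1': 0..9 range, 52 + ord('1') − ord('0') = 53
'K': A..Z range, ord('K') − ord('A') = 10
'5': 0..9 range, 52 + ord('5') − ord('0') = 57
'k': a..z range, 26 + ord('k') − ord('a') = 36
'7': 0..9 range, 52 + ord('7') − ord('0') = 59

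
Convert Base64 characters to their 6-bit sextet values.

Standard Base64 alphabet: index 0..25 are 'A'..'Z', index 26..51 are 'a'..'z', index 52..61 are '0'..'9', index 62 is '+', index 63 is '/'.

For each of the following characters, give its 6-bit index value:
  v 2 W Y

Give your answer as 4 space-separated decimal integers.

'v': a..z range, 26 + ord('v') − ord('a') = 47
'2': 0..9 range, 52 + ord('2') − ord('0') = 54
'W': A..Z range, ord('W') − ord('A') = 22
'Y': A..Z range, ord('Y') − ord('A') = 24

Answer: 47 54 22 24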